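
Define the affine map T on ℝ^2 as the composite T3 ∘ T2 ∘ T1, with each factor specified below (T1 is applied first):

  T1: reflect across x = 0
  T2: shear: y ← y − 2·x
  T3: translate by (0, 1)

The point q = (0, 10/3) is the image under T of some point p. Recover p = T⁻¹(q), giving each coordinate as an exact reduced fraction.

p = (0, 7/3)

T1 = [-1 0 0; 0 1 0; 0 0 1]
T2·T1 = [-1 0 0; 2 1 0; 0 0 1]
T3·…·T1 = [-1 0 0; 2 1 1; 0 0 1]
det M = -1; M⁻¹ = [-1 0 0; 2 1 -1; 0 0 1]
M⁻¹ · (0, 10/3)ᵀ = (0, 7/3)ᵀ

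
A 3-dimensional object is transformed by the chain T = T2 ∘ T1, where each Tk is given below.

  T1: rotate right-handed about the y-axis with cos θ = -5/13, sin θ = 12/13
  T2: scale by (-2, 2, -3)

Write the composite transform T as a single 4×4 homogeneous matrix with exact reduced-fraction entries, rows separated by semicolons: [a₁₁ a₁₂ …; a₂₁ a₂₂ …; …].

T = [10/13 0 -24/13 0; 0 2 0 0; 36/13 0 15/13 0; 0 0 0 1]

T1 = [-5/13 0 12/13 0; 0 1 0 0; -12/13 0 -5/13 0; 0 0 0 1]
T2·T1 = [10/13 0 -24/13 0; 0 2 0 0; 36/13 0 15/13 0; 0 0 0 1]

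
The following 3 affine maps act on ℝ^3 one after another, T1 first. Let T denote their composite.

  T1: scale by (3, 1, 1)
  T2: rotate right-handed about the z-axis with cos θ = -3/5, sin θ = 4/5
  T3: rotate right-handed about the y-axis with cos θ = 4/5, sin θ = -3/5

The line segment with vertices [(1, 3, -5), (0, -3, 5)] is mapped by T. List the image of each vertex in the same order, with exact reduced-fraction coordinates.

T1 scale by (3, 1, 1): (1, 3, -5) → (3, 3, -5); (0, -3, 5) → (0, -3, 5)
T2 rotate right-handed about the z-axis with cos θ = -3/5, sin θ = 4/5: (3, 3, -5) → (-21/5, 3/5, -5); (0, -3, 5) → (12/5, 9/5, 5)
T3 rotate right-handed about the y-axis with cos θ = 4/5, sin θ = -3/5: (-21/5, 3/5, -5) → (-9/25, 3/5, -163/25); (12/5, 9/5, 5) → (-27/25, 9/5, 136/25)

image vertices: (-9/25, 3/5, -163/25), (-27/25, 9/5, 136/25)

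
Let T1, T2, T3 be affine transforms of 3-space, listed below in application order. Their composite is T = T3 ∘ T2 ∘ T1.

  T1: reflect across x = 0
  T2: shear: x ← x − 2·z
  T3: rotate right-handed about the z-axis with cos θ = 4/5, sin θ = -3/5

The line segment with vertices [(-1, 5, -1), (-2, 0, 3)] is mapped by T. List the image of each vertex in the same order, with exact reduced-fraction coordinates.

image vertices: (27/5, 11/5, -1), (-16/5, 12/5, 3)

T1 reflect across x = 0: (-1, 5, -1) → (1, 5, -1); (-2, 0, 3) → (2, 0, 3)
T2 shear: x ← x − 2·z: (1, 5, -1) → (3, 5, -1); (2, 0, 3) → (-4, 0, 3)
T3 rotate right-handed about the z-axis with cos θ = 4/5, sin θ = -3/5: (3, 5, -1) → (27/5, 11/5, -1); (-4, 0, 3) → (-16/5, 12/5, 3)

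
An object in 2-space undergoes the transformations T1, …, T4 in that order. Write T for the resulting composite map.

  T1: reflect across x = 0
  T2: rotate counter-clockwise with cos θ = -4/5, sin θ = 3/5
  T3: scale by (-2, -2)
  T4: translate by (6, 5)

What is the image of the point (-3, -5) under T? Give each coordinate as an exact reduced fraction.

T(p) = (24/5, -33/5)

T1 reflect across x = 0: (-3, -5) → (3, -5)
T2 rotate counter-clockwise with cos θ = -4/5, sin θ = 3/5: (3, -5) → (3/5, 29/5)
T3 scale by (-2, -2): (3/5, 29/5) → (-6/5, -58/5)
T4 translate by (6, 5): (-6/5, -58/5) → (24/5, -33/5)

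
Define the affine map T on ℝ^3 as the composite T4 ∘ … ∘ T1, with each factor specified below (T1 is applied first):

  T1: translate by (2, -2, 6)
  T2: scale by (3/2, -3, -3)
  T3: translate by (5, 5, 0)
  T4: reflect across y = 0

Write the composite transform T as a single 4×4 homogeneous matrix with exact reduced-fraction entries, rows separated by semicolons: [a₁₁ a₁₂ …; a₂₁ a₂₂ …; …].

T1 = [1 0 0 2; 0 1 0 -2; 0 0 1 6; 0 0 0 1]
T2·T1 = [3/2 0 0 3; 0 -3 0 6; 0 0 -3 -18; 0 0 0 1]
T3·…·T1 = [3/2 0 0 8; 0 -3 0 11; 0 0 -3 -18; 0 0 0 1]
T4·…·T1 = [3/2 0 0 8; 0 3 0 -11; 0 0 -3 -18; 0 0 0 1]

T = [3/2 0 0 8; 0 3 0 -11; 0 0 -3 -18; 0 0 0 1]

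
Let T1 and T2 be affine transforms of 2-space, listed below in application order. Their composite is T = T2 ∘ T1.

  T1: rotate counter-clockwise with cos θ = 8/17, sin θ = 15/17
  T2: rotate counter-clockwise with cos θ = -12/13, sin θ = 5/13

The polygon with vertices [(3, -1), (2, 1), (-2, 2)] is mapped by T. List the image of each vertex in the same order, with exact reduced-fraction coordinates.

T1 rotate counter-clockwise with cos θ = 8/17, sin θ = 15/17: (3, -1) → (39/17, 37/17); (2, 1) → (1/17, 38/17); (-2, 2) → (-46/17, -14/17)
T2 rotate counter-clockwise with cos θ = -12/13, sin θ = 5/13: (39/17, 37/17) → (-653/221, -249/221); (1/17, 38/17) → (-202/221, -451/221); (-46/17, -14/17) → (622/221, -62/221)

image vertices: (-653/221, -249/221), (-202/221, -451/221), (622/221, -62/221)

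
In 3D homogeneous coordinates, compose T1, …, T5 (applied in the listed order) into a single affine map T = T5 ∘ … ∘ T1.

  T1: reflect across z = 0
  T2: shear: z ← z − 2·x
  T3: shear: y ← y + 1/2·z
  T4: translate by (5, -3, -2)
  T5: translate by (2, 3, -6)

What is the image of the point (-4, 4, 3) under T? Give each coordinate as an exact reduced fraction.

T1 reflect across z = 0: (-4, 4, 3) → (-4, 4, -3)
T2 shear: z ← z − 2·x: (-4, 4, -3) → (-4, 4, 5)
T3 shear: y ← y + 1/2·z: (-4, 4, 5) → (-4, 13/2, 5)
T4 translate by (5, -3, -2): (-4, 13/2, 5) → (1, 7/2, 3)
T5 translate by (2, 3, -6): (1, 7/2, 3) → (3, 13/2, -3)

T(p) = (3, 13/2, -3)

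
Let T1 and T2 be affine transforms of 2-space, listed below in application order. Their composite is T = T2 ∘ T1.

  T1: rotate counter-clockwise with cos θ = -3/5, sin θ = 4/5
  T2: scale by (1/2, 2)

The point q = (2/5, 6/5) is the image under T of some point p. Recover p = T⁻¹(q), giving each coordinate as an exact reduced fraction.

p = (0, -1)

T1 = [-3/5 -4/5 0; 4/5 -3/5 0; 0 0 1]
T2·T1 = [-3/10 -2/5 0; 8/5 -6/5 0; 0 0 1]
det M = 1; M⁻¹ = [-6/5 2/5 0; -8/5 -3/10 0; 0 0 1]
M⁻¹ · (2/5, 6/5)ᵀ = (0, -1)ᵀ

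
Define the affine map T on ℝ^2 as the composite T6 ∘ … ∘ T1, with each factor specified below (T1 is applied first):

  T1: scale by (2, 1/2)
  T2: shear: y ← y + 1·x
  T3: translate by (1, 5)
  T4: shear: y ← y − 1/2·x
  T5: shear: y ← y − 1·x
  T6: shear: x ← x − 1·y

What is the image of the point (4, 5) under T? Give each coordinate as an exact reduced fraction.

T1 scale by (2, 1/2): (4, 5) → (8, 5/2)
T2 shear: y ← y + 1·x: (8, 5/2) → (8, 21/2)
T3 translate by (1, 5): (8, 21/2) → (9, 31/2)
T4 shear: y ← y − 1/2·x: (9, 31/2) → (9, 11)
T5 shear: y ← y − 1·x: (9, 11) → (9, 2)
T6 shear: x ← x − 1·y: (9, 2) → (7, 2)

T(p) = (7, 2)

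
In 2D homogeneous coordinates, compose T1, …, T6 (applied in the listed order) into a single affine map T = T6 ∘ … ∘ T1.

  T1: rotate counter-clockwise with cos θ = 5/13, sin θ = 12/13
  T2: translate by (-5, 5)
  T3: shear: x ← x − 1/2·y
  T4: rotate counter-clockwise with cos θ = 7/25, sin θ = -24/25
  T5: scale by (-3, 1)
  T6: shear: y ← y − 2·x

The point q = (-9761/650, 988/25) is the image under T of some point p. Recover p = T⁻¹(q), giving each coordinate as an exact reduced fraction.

T1 = [5/13 -12/13 0; 12/13 5/13 0; 0 0 1]
T2·T1 = [5/13 -12/13 -5; 12/13 5/13 5; 0 0 1]
T3·…·T1 = [-1/13 -29/26 -15/2; 12/13 5/13 5; 0 0 1]
T4·…·T1 = [281/325 37/650 27/10; 108/325 383/325 43/5; 0 0 1]
T5·…·T1 = [-843/325 -111/650 -81/10; 108/325 383/325 43/5; 0 0 1]
T6·…·T1 = [-843/325 -111/650 -81/10; 138/25 38/25 124/5; 0 0 1]
det M = -3; M⁻¹ = [-38/75 -37/650 -35/13; 46/25 281/325 -85/13; 0 0 1]
M⁻¹ · (-9761/650, 988/25)ᵀ = (8/3, 0)ᵀ

p = (8/3, 0)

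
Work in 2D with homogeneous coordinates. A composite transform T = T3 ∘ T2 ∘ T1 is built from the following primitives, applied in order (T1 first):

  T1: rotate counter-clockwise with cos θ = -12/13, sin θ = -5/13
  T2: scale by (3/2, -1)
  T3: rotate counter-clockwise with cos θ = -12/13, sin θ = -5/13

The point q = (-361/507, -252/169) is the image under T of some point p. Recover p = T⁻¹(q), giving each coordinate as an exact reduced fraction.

T1 = [-12/13 5/13 0; -5/13 -12/13 0; 0 0 1]
T2·T1 = [-18/13 15/26 0; 5/13 12/13 0; 0 0 1]
T3·…·T1 = [241/169 -30/169 0; 30/169 -363/338 0; 0 0 1]
det M = -3/2; M⁻¹ = [121/169 -20/169 0; 20/169 -482/507 0; 0 0 1]
M⁻¹ · (-361/507, -252/169)ᵀ = (-1/3, 4/3)ᵀ

p = (-1/3, 4/3)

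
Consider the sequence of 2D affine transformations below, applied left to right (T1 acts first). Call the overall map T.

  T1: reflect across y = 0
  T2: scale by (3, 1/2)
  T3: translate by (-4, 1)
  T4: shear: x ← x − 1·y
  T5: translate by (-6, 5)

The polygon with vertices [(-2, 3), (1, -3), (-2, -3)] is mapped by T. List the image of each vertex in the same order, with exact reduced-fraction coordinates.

image vertices: (-31/2, 9/2), (-19/2, 15/2), (-37/2, 15/2)

T1 reflect across y = 0: (-2, 3) → (-2, -3); (1, -3) → (1, 3); (-2, -3) → (-2, 3)
T2 scale by (3, 1/2): (-2, -3) → (-6, -3/2); (1, 3) → (3, 3/2); (-2, 3) → (-6, 3/2)
T3 translate by (-4, 1): (-6, -3/2) → (-10, -1/2); (3, 3/2) → (-1, 5/2); (-6, 3/2) → (-10, 5/2)
T4 shear: x ← x − 1·y: (-10, -1/2) → (-19/2, -1/2); (-1, 5/2) → (-7/2, 5/2); (-10, 5/2) → (-25/2, 5/2)
T5 translate by (-6, 5): (-19/2, -1/2) → (-31/2, 9/2); (-7/2, 5/2) → (-19/2, 15/2); (-25/2, 5/2) → (-37/2, 15/2)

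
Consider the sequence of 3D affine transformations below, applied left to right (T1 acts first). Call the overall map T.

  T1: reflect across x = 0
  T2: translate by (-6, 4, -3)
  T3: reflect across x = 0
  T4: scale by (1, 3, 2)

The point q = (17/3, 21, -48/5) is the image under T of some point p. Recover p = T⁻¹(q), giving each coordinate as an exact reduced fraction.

T1 = [-1 0 0 0; 0 1 0 0; 0 0 1 0; 0 0 0 1]
T2·T1 = [-1 0 0 -6; 0 1 0 4; 0 0 1 -3; 0 0 0 1]
T3·…·T1 = [1 0 0 6; 0 1 0 4; 0 0 1 -3; 0 0 0 1]
T4·…·T1 = [1 0 0 6; 0 3 0 12; 0 0 2 -6; 0 0 0 1]
det M = 6; M⁻¹ = [1 0 0 -6; 0 1/3 0 -4; 0 0 1/2 3; 0 0 0 1]
M⁻¹ · (17/3, 21, -48/5)ᵀ = (-1/3, 3, -9/5)ᵀ

p = (-1/3, 3, -9/5)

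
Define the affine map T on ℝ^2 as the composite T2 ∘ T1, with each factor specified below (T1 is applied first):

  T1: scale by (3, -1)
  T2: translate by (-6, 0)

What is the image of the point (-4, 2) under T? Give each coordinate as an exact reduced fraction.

T1 scale by (3, -1): (-4, 2) → (-12, -2)
T2 translate by (-6, 0): (-12, -2) → (-18, -2)

T(p) = (-18, -2)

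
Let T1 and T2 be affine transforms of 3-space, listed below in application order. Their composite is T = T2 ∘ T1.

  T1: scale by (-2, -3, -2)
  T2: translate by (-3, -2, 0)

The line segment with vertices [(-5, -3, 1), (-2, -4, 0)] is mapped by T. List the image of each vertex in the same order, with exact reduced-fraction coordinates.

image vertices: (7, 7, -2), (1, 10, 0)

T1 scale by (-2, -3, -2): (-5, -3, 1) → (10, 9, -2); (-2, -4, 0) → (4, 12, 0)
T2 translate by (-3, -2, 0): (10, 9, -2) → (7, 7, -2); (4, 12, 0) → (1, 10, 0)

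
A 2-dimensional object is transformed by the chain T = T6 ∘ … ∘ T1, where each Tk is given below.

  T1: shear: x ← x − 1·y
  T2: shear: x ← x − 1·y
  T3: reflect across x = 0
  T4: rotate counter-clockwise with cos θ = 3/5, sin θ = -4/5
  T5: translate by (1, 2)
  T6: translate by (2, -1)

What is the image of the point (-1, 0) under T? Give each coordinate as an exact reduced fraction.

T(p) = (18/5, 1/5)

T1 shear: x ← x − 1·y: (-1, 0) → (-1, 0)
T2 shear: x ← x − 1·y: (-1, 0) → (-1, 0)
T3 reflect across x = 0: (-1, 0) → (1, 0)
T4 rotate counter-clockwise with cos θ = 3/5, sin θ = -4/5: (1, 0) → (3/5, -4/5)
T5 translate by (1, 2): (3/5, -4/5) → (8/5, 6/5)
T6 translate by (2, -1): (8/5, 6/5) → (18/5, 1/5)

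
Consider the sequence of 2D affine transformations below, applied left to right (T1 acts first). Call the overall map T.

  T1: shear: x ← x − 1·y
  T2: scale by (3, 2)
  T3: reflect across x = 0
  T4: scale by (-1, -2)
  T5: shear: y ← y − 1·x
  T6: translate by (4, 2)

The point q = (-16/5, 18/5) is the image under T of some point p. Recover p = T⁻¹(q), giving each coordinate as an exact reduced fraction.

T1 = [1 -1 0; 0 1 0; 0 0 1]
T2·T1 = [3 -3 0; 0 2 0; 0 0 1]
T3·…·T1 = [-3 3 0; 0 2 0; 0 0 1]
T4·…·T1 = [3 -3 0; 0 -4 0; 0 0 1]
T5·…·T1 = [3 -3 0; -3 -1 0; 0 0 1]
T6·…·T1 = [3 -3 4; -3 -1 2; 0 0 1]
det M = -12; M⁻¹ = [1/12 -1/4 1/6; -1/4 -1/4 3/2; 0 0 1]
M⁻¹ · (-16/5, 18/5)ᵀ = (-1, 7/5)ᵀ

p = (-1, 7/5)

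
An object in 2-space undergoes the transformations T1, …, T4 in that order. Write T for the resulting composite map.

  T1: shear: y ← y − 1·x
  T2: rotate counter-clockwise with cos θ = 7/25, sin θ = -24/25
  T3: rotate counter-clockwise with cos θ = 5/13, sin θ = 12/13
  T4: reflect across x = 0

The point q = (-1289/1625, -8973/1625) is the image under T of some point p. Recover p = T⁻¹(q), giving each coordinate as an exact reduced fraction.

p = (7/5, -4)

T1 = [1 0 0; -1 1 0; 0 0 1]
T2·T1 = [-17/25 24/25 0; -31/25 7/25 0; 0 0 1]
T3·…·T1 = [287/325 36/325 0; -359/325 323/325 0; 0 0 1]
T4·…·T1 = [-287/325 -36/325 0; -359/325 323/325 0; 0 0 1]
det M = -1; M⁻¹ = [-323/325 -36/325 0; -359/325 287/325 0; 0 0 1]
M⁻¹ · (-1289/1625, -8973/1625)ᵀ = (7/5, -4)ᵀ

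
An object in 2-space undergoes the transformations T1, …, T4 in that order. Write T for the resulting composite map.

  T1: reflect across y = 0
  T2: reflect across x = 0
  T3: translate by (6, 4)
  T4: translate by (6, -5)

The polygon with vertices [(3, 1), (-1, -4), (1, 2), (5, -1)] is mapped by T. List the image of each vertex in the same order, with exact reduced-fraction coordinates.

image vertices: (9, -2), (13, 3), (11, -3), (7, 0)

T1 reflect across y = 0: (3, 1) → (3, -1); (-1, -4) → (-1, 4); (1, 2) → (1, -2); (5, -1) → (5, 1)
T2 reflect across x = 0: (3, -1) → (-3, -1); (-1, 4) → (1, 4); (1, -2) → (-1, -2); (5, 1) → (-5, 1)
T3 translate by (6, 4): (-3, -1) → (3, 3); (1, 4) → (7, 8); (-1, -2) → (5, 2); (-5, 1) → (1, 5)
T4 translate by (6, -5): (3, 3) → (9, -2); (7, 8) → (13, 3); (5, 2) → (11, -3); (1, 5) → (7, 0)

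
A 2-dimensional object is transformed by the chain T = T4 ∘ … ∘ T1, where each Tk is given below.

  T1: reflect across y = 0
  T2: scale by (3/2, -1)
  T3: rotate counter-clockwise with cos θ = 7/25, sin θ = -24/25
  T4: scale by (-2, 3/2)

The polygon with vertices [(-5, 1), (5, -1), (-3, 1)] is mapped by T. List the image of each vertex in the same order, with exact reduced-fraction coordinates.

T1 reflect across y = 0: (-5, 1) → (-5, -1); (5, -1) → (5, 1); (-3, 1) → (-3, -1)
T2 scale by (3/2, -1): (-5, -1) → (-15/2, 1); (5, 1) → (15/2, -1); (-3, -1) → (-9/2, 1)
T3 rotate counter-clockwise with cos θ = 7/25, sin θ = -24/25: (-15/2, 1) → (-57/50, 187/25); (15/2, -1) → (57/50, -187/25); (-9/2, 1) → (-3/10, 23/5)
T4 scale by (-2, 3/2): (-57/50, 187/25) → (57/25, 561/50); (57/50, -187/25) → (-57/25, -561/50); (-3/10, 23/5) → (3/5, 69/10)

image vertices: (57/25, 561/50), (-57/25, -561/50), (3/5, 69/10)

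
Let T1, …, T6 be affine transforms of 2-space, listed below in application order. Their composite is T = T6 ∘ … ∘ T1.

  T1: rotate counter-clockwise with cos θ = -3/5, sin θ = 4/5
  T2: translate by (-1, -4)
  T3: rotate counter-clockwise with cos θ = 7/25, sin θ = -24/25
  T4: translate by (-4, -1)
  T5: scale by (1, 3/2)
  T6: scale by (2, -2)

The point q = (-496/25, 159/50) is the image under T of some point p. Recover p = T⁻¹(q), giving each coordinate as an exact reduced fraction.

p = (-1, 3/2)

T1 = [-3/5 -4/5 0; 4/5 -3/5 0; 0 0 1]
T2·T1 = [-3/5 -4/5 -1; 4/5 -3/5 -4; 0 0 1]
T3·…·T1 = [3/5 -4/5 -103/25; 4/5 3/5 -4/25; 0 0 1]
T4·…·T1 = [3/5 -4/5 -203/25; 4/5 3/5 -29/25; 0 0 1]
T5·…·T1 = [3/5 -4/5 -203/25; 6/5 9/10 -87/50; 0 0 1]
T6·…·T1 = [6/5 -8/5 -406/25; -12/5 -9/5 87/25; 0 0 1]
det M = -6; M⁻¹ = [3/10 -4/15 29/5; -2/5 -1/5 -29/5; 0 0 1]
M⁻¹ · (-496/25, 159/50)ᵀ = (-1, 3/2)ᵀ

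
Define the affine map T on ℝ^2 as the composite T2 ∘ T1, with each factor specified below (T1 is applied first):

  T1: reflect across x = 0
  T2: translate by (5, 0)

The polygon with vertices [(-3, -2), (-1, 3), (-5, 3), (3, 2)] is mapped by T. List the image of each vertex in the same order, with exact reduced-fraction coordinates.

T1 reflect across x = 0: (-3, -2) → (3, -2); (-1, 3) → (1, 3); (-5, 3) → (5, 3); (3, 2) → (-3, 2)
T2 translate by (5, 0): (3, -2) → (8, -2); (1, 3) → (6, 3); (5, 3) → (10, 3); (-3, 2) → (2, 2)

image vertices: (8, -2), (6, 3), (10, 3), (2, 2)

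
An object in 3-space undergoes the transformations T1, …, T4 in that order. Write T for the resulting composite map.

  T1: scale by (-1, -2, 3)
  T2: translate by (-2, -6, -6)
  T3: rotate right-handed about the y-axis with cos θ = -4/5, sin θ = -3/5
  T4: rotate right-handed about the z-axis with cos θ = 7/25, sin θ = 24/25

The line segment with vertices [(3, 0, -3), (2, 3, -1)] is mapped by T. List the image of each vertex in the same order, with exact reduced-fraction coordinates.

T1 scale by (-1, -2, 3): (3, 0, -3) → (-3, 0, -9); (2, 3, -1) → (-2, -6, -3)
T2 translate by (-2, -6, -6): (-3, 0, -9) → (-5, -6, -15); (-2, -6, -3) → (-4, -12, -9)
T3 rotate right-handed about the y-axis with cos θ = -4/5, sin θ = -3/5: (-5, -6, -15) → (13, -6, 9); (-4, -12, -9) → (43/5, -12, 24/5)
T4 rotate right-handed about the z-axis with cos θ = 7/25, sin θ = 24/25: (13, -6, 9) → (47/5, 54/5, 9); (43/5, -12, 24/5) → (1741/125, 612/125, 24/5)

image vertices: (47/5, 54/5, 9), (1741/125, 612/125, 24/5)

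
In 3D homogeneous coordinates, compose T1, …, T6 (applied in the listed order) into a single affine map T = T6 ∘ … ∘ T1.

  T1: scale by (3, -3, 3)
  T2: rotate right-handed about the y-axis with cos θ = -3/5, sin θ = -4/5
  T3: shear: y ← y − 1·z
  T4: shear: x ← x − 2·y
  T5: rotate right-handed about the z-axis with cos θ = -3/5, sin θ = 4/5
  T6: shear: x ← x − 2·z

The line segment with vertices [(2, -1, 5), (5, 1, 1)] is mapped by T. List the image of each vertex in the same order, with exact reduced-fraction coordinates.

image vertices: (516/25, -708/25, -21/5), (-471/25, 498/25, 51/5)

T1 scale by (3, -3, 3): (2, -1, 5) → (6, 3, 15); (5, 1, 1) → (15, -3, 3)
T2 rotate right-handed about the y-axis with cos θ = -3/5, sin θ = -4/5: (6, 3, 15) → (-78/5, 3, -21/5); (15, -3, 3) → (-57/5, -3, 51/5)
T3 shear: y ← y − 1·z: (-78/5, 3, -21/5) → (-78/5, 36/5, -21/5); (-57/5, -3, 51/5) → (-57/5, -66/5, 51/5)
T4 shear: x ← x − 2·y: (-78/5, 36/5, -21/5) → (-30, 36/5, -21/5); (-57/5, -66/5, 51/5) → (15, -66/5, 51/5)
T5 rotate right-handed about the z-axis with cos θ = -3/5, sin θ = 4/5: (-30, 36/5, -21/5) → (306/25, -708/25, -21/5); (15, -66/5, 51/5) → (39/25, 498/25, 51/5)
T6 shear: x ← x − 2·z: (306/25, -708/25, -21/5) → (516/25, -708/25, -21/5); (39/25, 498/25, 51/5) → (-471/25, 498/25, 51/5)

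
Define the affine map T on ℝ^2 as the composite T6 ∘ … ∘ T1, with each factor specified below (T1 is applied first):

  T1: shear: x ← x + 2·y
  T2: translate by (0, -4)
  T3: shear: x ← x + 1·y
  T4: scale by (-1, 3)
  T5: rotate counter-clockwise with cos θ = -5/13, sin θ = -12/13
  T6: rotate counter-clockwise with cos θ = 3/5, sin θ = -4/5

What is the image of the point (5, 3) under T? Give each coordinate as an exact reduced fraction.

T(p) = (582/65, 349/65)

T1 shear: x ← x + 2·y: (5, 3) → (11, 3)
T2 translate by (0, -4): (11, 3) → (11, -1)
T3 shear: x ← x + 1·y: (11, -1) → (10, -1)
T4 scale by (-1, 3): (10, -1) → (-10, -3)
T5 rotate counter-clockwise with cos θ = -5/13, sin θ = -12/13: (-10, -3) → (14/13, 135/13)
T6 rotate counter-clockwise with cos θ = 3/5, sin θ = -4/5: (14/13, 135/13) → (582/65, 349/65)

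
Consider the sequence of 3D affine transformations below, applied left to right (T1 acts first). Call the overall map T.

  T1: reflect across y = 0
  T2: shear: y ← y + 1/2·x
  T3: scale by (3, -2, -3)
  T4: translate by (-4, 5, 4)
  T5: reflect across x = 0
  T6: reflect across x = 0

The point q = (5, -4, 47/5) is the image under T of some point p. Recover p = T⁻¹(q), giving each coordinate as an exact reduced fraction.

T1 = [1 0 0 0; 0 -1 0 0; 0 0 1 0; 0 0 0 1]
T2·T1 = [1 0 0 0; 1/2 -1 0 0; 0 0 1 0; 0 0 0 1]
T3·…·T1 = [3 0 0 0; -1 2 0 0; 0 0 -3 0; 0 0 0 1]
T4·…·T1 = [3 0 0 -4; -1 2 0 5; 0 0 -3 4; 0 0 0 1]
T5·…·T1 = [-3 0 0 4; -1 2 0 5; 0 0 -3 4; 0 0 0 1]
T6·…·T1 = [3 0 0 -4; -1 2 0 5; 0 0 -3 4; 0 0 0 1]
det M = -18; M⁻¹ = [1/3 0 0 4/3; 1/6 1/2 0 -11/6; 0 0 -1/3 4/3; 0 0 0 1]
M⁻¹ · (5, -4, 47/5)ᵀ = (3, -3, -9/5)ᵀ

p = (3, -3, -9/5)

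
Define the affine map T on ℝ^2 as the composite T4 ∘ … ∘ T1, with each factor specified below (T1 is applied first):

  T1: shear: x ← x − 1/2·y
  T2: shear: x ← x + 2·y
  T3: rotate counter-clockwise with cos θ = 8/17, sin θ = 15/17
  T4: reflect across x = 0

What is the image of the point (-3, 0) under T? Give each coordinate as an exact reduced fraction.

T(p) = (24/17, -45/17)

T1 shear: x ← x − 1/2·y: (-3, 0) → (-3, 0)
T2 shear: x ← x + 2·y: (-3, 0) → (-3, 0)
T3 rotate counter-clockwise with cos θ = 8/17, sin θ = 15/17: (-3, 0) → (-24/17, -45/17)
T4 reflect across x = 0: (-24/17, -45/17) → (24/17, -45/17)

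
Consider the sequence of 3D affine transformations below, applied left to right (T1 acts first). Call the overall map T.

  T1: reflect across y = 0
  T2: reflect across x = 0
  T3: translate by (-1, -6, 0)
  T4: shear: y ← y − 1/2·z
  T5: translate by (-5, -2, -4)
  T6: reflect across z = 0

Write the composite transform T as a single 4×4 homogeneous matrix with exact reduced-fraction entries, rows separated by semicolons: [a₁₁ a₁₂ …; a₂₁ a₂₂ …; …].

T = [-1 0 0 -6; 0 -1 -1/2 -8; 0 0 -1 4; 0 0 0 1]

T1 = [1 0 0 0; 0 -1 0 0; 0 0 1 0; 0 0 0 1]
T2·T1 = [-1 0 0 0; 0 -1 0 0; 0 0 1 0; 0 0 0 1]
T3·…·T1 = [-1 0 0 -1; 0 -1 0 -6; 0 0 1 0; 0 0 0 1]
T4·…·T1 = [-1 0 0 -1; 0 -1 -1/2 -6; 0 0 1 0; 0 0 0 1]
T5·…·T1 = [-1 0 0 -6; 0 -1 -1/2 -8; 0 0 1 -4; 0 0 0 1]
T6·…·T1 = [-1 0 0 -6; 0 -1 -1/2 -8; 0 0 -1 4; 0 0 0 1]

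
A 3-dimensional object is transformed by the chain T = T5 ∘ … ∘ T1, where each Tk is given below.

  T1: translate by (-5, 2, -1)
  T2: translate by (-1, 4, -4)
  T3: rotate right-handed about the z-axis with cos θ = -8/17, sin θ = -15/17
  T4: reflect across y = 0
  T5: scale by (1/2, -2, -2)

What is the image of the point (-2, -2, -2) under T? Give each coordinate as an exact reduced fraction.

T1 translate by (-5, 2, -1): (-2, -2, -2) → (-7, 0, -3)
T2 translate by (-1, 4, -4): (-7, 0, -3) → (-8, 4, -7)
T3 rotate right-handed about the z-axis with cos θ = -8/17, sin θ = -15/17: (-8, 4, -7) → (124/17, 88/17, -7)
T4 reflect across y = 0: (124/17, 88/17, -7) → (124/17, -88/17, -7)
T5 scale by (1/2, -2, -2): (124/17, -88/17, -7) → (62/17, 176/17, 14)

T(p) = (62/17, 176/17, 14)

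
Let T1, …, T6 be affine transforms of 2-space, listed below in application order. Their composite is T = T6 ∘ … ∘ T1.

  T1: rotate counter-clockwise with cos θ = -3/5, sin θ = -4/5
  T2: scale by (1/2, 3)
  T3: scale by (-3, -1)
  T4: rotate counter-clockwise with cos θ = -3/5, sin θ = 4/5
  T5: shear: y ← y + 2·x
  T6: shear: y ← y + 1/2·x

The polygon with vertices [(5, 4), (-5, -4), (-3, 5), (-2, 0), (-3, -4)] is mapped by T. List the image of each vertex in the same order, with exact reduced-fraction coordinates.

T1 rotate counter-clockwise with cos θ = -3/5, sin θ = -4/5: (5, 4) → (1/5, -32/5); (-5, -4) → (-1/5, 32/5); (-3, 5) → (29/5, -3/5); (-2, 0) → (6/5, 8/5); (-3, -4) → (-7/5, 24/5)
T2 scale by (1/2, 3): (1/5, -32/5) → (1/10, -96/5); (-1/5, 32/5) → (-1/10, 96/5); (29/5, -3/5) → (29/10, -9/5); (6/5, 8/5) → (3/5, 24/5); (-7/5, 24/5) → (-7/10, 72/5)
T3 scale by (-3, -1): (1/10, -96/5) → (-3/10, 96/5); (-1/10, 96/5) → (3/10, -96/5); (29/10, -9/5) → (-87/10, 9/5); (3/5, 24/5) → (-9/5, -24/5); (-7/10, 72/5) → (21/10, -72/5)
T4 rotate counter-clockwise with cos θ = -3/5, sin θ = 4/5: (-3/10, 96/5) → (-759/50, -294/25); (3/10, -96/5) → (759/50, 294/25); (-87/10, 9/5) → (189/50, -201/25); (-9/5, -24/5) → (123/25, 36/25); (21/10, -72/5) → (513/50, 258/25)
T5 shear: y ← y + 2·x: (-759/50, -294/25) → (-759/50, -1053/25); (759/50, 294/25) → (759/50, 1053/25); (189/50, -201/25) → (189/50, -12/25); (123/25, 36/25) → (123/25, 282/25); (513/50, 258/25) → (513/50, 771/25)
T6 shear: y ← y + 1/2·x: (-759/50, -1053/25) → (-759/50, -4971/100); (759/50, 1053/25) → (759/50, 4971/100); (189/50, -12/25) → (189/50, 141/100); (123/25, 282/25) → (123/25, 687/50); (513/50, 771/25) → (513/50, 3597/100)

image vertices: (-759/50, -4971/100), (759/50, 4971/100), (189/50, 141/100), (123/25, 687/50), (513/50, 3597/100)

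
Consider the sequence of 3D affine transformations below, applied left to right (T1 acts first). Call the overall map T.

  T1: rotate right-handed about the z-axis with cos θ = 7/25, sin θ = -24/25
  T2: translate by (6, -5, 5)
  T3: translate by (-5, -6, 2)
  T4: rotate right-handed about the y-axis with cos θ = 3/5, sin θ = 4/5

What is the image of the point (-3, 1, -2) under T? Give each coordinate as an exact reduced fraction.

T1 rotate right-handed about the z-axis with cos θ = 7/25, sin θ = -24/25: (-3, 1, -2) → (3/25, 79/25, -2)
T2 translate by (6, -5, 5): (3/25, 79/25, -2) → (153/25, -46/25, 3)
T3 translate by (-5, -6, 2): (153/25, -46/25, 3) → (28/25, -196/25, 5)
T4 rotate right-handed about the y-axis with cos θ = 3/5, sin θ = 4/5: (28/25, -196/25, 5) → (584/125, -196/25, 263/125)

T(p) = (584/125, -196/25, 263/125)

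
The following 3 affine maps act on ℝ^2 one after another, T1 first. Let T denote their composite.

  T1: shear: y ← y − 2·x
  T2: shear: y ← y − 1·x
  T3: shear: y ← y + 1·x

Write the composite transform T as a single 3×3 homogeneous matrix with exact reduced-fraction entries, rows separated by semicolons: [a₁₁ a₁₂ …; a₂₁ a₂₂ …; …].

T = [1 0 0; -2 1 0; 0 0 1]

T1 = [1 0 0; -2 1 0; 0 0 1]
T2·T1 = [1 0 0; -3 1 0; 0 0 1]
T3·…·T1 = [1 0 0; -2 1 0; 0 0 1]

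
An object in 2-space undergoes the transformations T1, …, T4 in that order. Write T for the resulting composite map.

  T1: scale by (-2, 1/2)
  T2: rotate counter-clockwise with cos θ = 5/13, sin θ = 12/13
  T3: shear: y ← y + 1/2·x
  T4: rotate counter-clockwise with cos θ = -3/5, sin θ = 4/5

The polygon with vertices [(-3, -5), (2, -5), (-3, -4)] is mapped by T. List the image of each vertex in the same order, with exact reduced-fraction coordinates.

image vertices: (-538/65, -57/130), (192/65, 413/130), (-518/65, -51/65)

T1 scale by (-2, 1/2): (-3, -5) → (6, -5/2); (2, -5) → (-4, -5/2); (-3, -4) → (6, -2)
T2 rotate counter-clockwise with cos θ = 5/13, sin θ = 12/13: (6, -5/2) → (60/13, 119/26); (-4, -5/2) → (10/13, -121/26); (6, -2) → (54/13, 62/13)
T3 shear: y ← y + 1/2·x: (60/13, 119/26) → (60/13, 179/26); (10/13, -121/26) → (10/13, -111/26); (54/13, 62/13) → (54/13, 89/13)
T4 rotate counter-clockwise with cos θ = -3/5, sin θ = 4/5: (60/13, 179/26) → (-538/65, -57/130); (10/13, -111/26) → (192/65, 413/130); (54/13, 89/13) → (-518/65, -51/65)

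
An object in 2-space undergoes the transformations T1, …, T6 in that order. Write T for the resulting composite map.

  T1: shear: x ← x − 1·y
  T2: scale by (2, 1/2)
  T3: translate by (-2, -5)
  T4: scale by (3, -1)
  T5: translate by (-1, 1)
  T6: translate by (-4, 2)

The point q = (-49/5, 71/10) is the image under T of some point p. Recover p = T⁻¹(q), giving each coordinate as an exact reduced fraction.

T1 = [1 -1 0; 0 1 0; 0 0 1]
T2·T1 = [2 -2 0; 0 1/2 0; 0 0 1]
T3·…·T1 = [2 -2 -2; 0 1/2 -5; 0 0 1]
T4·…·T1 = [6 -6 -6; 0 -1/2 5; 0 0 1]
T5·…·T1 = [6 -6 -7; 0 -1/2 6; 0 0 1]
T6·…·T1 = [6 -6 -11; 0 -1/2 8; 0 0 1]
det M = -3; M⁻¹ = [1/6 -2 107/6; 0 -2 16; 0 0 1]
M⁻¹ · (-49/5, 71/10)ᵀ = (2, 9/5)ᵀ

p = (2, 9/5)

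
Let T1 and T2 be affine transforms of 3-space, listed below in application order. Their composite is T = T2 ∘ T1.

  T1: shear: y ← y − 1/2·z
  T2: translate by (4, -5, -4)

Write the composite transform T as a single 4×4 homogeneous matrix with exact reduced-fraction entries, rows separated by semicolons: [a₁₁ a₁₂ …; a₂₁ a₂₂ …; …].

T = [1 0 0 4; 0 1 -1/2 -5; 0 0 1 -4; 0 0 0 1]

T1 = [1 0 0 0; 0 1 -1/2 0; 0 0 1 0; 0 0 0 1]
T2·T1 = [1 0 0 4; 0 1 -1/2 -5; 0 0 1 -4; 0 0 0 1]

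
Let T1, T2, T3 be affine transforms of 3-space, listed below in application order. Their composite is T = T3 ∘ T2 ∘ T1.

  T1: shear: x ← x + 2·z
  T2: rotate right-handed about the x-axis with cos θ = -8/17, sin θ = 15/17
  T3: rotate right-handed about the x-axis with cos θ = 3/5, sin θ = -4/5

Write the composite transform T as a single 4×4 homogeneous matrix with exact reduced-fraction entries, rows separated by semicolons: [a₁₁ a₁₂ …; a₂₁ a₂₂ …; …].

T = [1 0 2 0; 0 36/85 -77/85 0; 0 77/85 36/85 0; 0 0 0 1]

T1 = [1 0 2 0; 0 1 0 0; 0 0 1 0; 0 0 0 1]
T2·T1 = [1 0 2 0; 0 -8/17 -15/17 0; 0 15/17 -8/17 0; 0 0 0 1]
T3·…·T1 = [1 0 2 0; 0 36/85 -77/85 0; 0 77/85 36/85 0; 0 0 0 1]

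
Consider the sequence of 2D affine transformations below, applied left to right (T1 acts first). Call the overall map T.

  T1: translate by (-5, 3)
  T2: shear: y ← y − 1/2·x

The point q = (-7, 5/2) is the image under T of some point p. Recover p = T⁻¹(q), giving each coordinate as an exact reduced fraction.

p = (-2, -4)

T1 = [1 0 -5; 0 1 3; 0 0 1]
T2·T1 = [1 0 -5; -1/2 1 11/2; 0 0 1]
det M = 1; M⁻¹ = [1 0 5; 1/2 1 -3; 0 0 1]
M⁻¹ · (-7, 5/2)ᵀ = (-2, -4)ᵀ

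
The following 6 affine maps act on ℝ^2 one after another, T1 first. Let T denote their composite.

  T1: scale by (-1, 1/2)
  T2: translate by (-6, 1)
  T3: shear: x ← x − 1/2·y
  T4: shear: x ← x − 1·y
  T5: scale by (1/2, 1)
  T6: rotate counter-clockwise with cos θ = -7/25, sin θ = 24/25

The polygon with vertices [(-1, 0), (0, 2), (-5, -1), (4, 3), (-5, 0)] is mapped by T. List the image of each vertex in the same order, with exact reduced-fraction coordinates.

T1 scale by (-1, 1/2): (-1, 0) → (1, 0); (0, 2) → (0, 1); (-5, -1) → (5, -1/2); (4, 3) → (-4, 3/2); (-5, 0) → (5, 0)
T2 translate by (-6, 1): (1, 0) → (-5, 1); (0, 1) → (-6, 2); (5, -1/2) → (-1, 1/2); (-4, 3/2) → (-10, 5/2); (5, 0) → (-1, 1)
T3 shear: x ← x − 1/2·y: (-5, 1) → (-11/2, 1); (-6, 2) → (-7, 2); (-1, 1/2) → (-5/4, 1/2); (-10, 5/2) → (-45/4, 5/2); (-1, 1) → (-3/2, 1)
T4 shear: x ← x − 1·y: (-11/2, 1) → (-13/2, 1); (-7, 2) → (-9, 2); (-5/4, 1/2) → (-7/4, 1/2); (-45/4, 5/2) → (-55/4, 5/2); (-3/2, 1) → (-5/2, 1)
T5 scale by (1/2, 1): (-13/2, 1) → (-13/4, 1); (-9, 2) → (-9/2, 2); (-7/4, 1/2) → (-7/8, 1/2); (-55/4, 5/2) → (-55/8, 5/2); (-5/2, 1) → (-5/4, 1)
T6 rotate counter-clockwise with cos θ = -7/25, sin θ = 24/25: (-13/4, 1) → (-1/20, -17/5); (-9/2, 2) → (-33/50, -122/25); (-7/8, 1/2) → (-47/200, -49/50); (-55/8, 5/2) → (-19/40, -73/10); (-5/4, 1) → (-61/100, -37/25)

image vertices: (-1/20, -17/5), (-33/50, -122/25), (-47/200, -49/50), (-19/40, -73/10), (-61/100, -37/25)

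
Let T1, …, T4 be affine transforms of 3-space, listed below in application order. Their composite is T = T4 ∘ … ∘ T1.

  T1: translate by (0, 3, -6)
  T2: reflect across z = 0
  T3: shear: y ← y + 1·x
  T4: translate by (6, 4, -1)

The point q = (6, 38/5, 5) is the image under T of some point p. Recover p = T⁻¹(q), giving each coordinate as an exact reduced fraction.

T1 = [1 0 0 0; 0 1 0 3; 0 0 1 -6; 0 0 0 1]
T2·T1 = [1 0 0 0; 0 1 0 3; 0 0 -1 6; 0 0 0 1]
T3·…·T1 = [1 0 0 0; 1 1 0 3; 0 0 -1 6; 0 0 0 1]
T4·…·T1 = [1 0 0 6; 1 1 0 7; 0 0 -1 5; 0 0 0 1]
det M = -1; M⁻¹ = [1 0 0 -6; -1 1 0 -1; 0 0 -1 5; 0 0 0 1]
M⁻¹ · (6, 38/5, 5)ᵀ = (0, 3/5, 0)ᵀ

p = (0, 3/5, 0)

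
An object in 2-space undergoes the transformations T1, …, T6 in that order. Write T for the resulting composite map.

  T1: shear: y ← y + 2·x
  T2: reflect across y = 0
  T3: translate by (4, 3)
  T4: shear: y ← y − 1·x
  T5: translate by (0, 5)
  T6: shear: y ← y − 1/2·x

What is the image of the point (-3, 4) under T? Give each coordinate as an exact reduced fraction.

T(p) = (1, 17/2)

T1 shear: y ← y + 2·x: (-3, 4) → (-3, -2)
T2 reflect across y = 0: (-3, -2) → (-3, 2)
T3 translate by (4, 3): (-3, 2) → (1, 5)
T4 shear: y ← y − 1·x: (1, 5) → (1, 4)
T5 translate by (0, 5): (1, 4) → (1, 9)
T6 shear: y ← y − 1/2·x: (1, 9) → (1, 17/2)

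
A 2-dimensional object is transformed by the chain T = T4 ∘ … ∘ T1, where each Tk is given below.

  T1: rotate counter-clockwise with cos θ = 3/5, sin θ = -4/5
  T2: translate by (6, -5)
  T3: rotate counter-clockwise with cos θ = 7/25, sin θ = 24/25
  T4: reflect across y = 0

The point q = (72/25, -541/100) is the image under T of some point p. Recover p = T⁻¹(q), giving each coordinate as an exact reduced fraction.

p = (-3, 9/4)

T1 = [3/5 4/5 0; -4/5 3/5 0; 0 0 1]
T2·T1 = [3/5 4/5 6; -4/5 3/5 -5; 0 0 1]
T3·…·T1 = [117/125 -44/125 162/25; 44/125 117/125 109/25; 0 0 1]
T4·…·T1 = [117/125 -44/125 162/25; -44/125 -117/125 -109/25; 0 0 1]
det M = -1; M⁻¹ = [117/125 -44/125 -38/5; -44/125 -117/125 -9/5; 0 0 1]
M⁻¹ · (72/25, -541/100)ᵀ = (-3, 9/4)ᵀ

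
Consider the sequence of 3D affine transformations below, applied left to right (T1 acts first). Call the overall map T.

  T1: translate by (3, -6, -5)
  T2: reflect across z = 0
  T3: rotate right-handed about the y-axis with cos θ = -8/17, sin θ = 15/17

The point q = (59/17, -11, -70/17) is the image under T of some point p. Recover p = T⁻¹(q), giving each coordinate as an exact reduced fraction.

T1 = [1 0 0 3; 0 1 0 -6; 0 0 1 -5; 0 0 0 1]
T2·T1 = [1 0 0 3; 0 1 0 -6; 0 0 -1 5; 0 0 0 1]
T3·…·T1 = [-8/17 0 -15/17 3; 0 1 0 -6; -15/17 0 8/17 -5; 0 0 0 1]
det M = -1; M⁻¹ = [-8/17 0 -15/17 -3; 0 1 0 6; -15/17 0 8/17 5; 0 0 0 1]
M⁻¹ · (59/17, -11, -70/17)ᵀ = (-1, -5, 0)ᵀ

p = (-1, -5, 0)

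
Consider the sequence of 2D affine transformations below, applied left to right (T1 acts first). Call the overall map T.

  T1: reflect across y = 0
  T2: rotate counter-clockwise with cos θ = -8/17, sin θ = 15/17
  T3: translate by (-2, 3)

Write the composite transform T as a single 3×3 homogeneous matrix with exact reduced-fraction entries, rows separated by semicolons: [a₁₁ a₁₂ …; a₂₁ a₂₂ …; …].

T1 = [1 0 0; 0 -1 0; 0 0 1]
T2·T1 = [-8/17 15/17 0; 15/17 8/17 0; 0 0 1]
T3·…·T1 = [-8/17 15/17 -2; 15/17 8/17 3; 0 0 1]

T = [-8/17 15/17 -2; 15/17 8/17 3; 0 0 1]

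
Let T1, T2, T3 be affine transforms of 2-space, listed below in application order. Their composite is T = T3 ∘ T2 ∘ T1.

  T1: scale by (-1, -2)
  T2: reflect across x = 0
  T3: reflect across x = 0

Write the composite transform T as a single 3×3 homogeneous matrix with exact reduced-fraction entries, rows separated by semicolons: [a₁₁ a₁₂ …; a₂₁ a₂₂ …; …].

T = [-1 0 0; 0 -2 0; 0 0 1]

T1 = [-1 0 0; 0 -2 0; 0 0 1]
T2·T1 = [1 0 0; 0 -2 0; 0 0 1]
T3·…·T1 = [-1 0 0; 0 -2 0; 0 0 1]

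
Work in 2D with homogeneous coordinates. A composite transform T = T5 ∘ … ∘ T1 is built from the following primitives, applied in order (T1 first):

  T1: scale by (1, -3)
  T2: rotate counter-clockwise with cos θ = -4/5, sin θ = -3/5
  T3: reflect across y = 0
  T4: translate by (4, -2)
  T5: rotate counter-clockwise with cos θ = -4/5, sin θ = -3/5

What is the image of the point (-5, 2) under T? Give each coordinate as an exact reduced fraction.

T(p) = (-47/5, 26/5)

T1 scale by (1, -3): (-5, 2) → (-5, -6)
T2 rotate counter-clockwise with cos θ = -4/5, sin θ = -3/5: (-5, -6) → (2/5, 39/5)
T3 reflect across y = 0: (2/5, 39/5) → (2/5, -39/5)
T4 translate by (4, -2): (2/5, -39/5) → (22/5, -49/5)
T5 rotate counter-clockwise with cos θ = -4/5, sin θ = -3/5: (22/5, -49/5) → (-47/5, 26/5)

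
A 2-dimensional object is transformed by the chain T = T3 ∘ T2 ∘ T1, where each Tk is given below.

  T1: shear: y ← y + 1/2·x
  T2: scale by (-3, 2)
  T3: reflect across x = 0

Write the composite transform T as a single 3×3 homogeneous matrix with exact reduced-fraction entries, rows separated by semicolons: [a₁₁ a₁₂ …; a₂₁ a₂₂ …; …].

T = [3 0 0; 1 2 0; 0 0 1]

T1 = [1 0 0; 1/2 1 0; 0 0 1]
T2·T1 = [-3 0 0; 1 2 0; 0 0 1]
T3·…·T1 = [3 0 0; 1 2 0; 0 0 1]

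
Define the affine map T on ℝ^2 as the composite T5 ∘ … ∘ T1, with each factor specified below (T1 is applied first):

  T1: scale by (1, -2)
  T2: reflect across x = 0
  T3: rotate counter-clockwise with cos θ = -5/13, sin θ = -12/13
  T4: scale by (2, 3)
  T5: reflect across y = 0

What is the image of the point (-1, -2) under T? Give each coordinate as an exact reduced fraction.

T(p) = (86/13, 96/13)

T1 scale by (1, -2): (-1, -2) → (-1, 4)
T2 reflect across x = 0: (-1, 4) → (1, 4)
T3 rotate counter-clockwise with cos θ = -5/13, sin θ = -12/13: (1, 4) → (43/13, -32/13)
T4 scale by (2, 3): (43/13, -32/13) → (86/13, -96/13)
T5 reflect across y = 0: (86/13, -96/13) → (86/13, 96/13)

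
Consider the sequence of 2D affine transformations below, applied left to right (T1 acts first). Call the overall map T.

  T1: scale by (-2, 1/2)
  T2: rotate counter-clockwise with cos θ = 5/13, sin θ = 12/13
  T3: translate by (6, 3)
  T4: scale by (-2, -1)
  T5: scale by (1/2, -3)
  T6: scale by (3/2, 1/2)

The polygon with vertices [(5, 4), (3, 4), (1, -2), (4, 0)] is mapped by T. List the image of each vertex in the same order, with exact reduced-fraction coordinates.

image vertices: (-6/13, -213/26), (-36/13, -69/26), (-120/13, 15/13), (-57/13, -171/26)

T1 scale by (-2, 1/2): (5, 4) → (-10, 2); (3, 4) → (-6, 2); (1, -2) → (-2, -1); (4, 0) → (-8, 0)
T2 rotate counter-clockwise with cos θ = 5/13, sin θ = 12/13: (-10, 2) → (-74/13, -110/13); (-6, 2) → (-54/13, -62/13); (-2, -1) → (2/13, -29/13); (-8, 0) → (-40/13, -96/13)
T3 translate by (6, 3): (-74/13, -110/13) → (4/13, -71/13); (-54/13, -62/13) → (24/13, -23/13); (2/13, -29/13) → (80/13, 10/13); (-40/13, -96/13) → (38/13, -57/13)
T4 scale by (-2, -1): (4/13, -71/13) → (-8/13, 71/13); (24/13, -23/13) → (-48/13, 23/13); (80/13, 10/13) → (-160/13, -10/13); (38/13, -57/13) → (-76/13, 57/13)
T5 scale by (1/2, -3): (-8/13, 71/13) → (-4/13, -213/13); (-48/13, 23/13) → (-24/13, -69/13); (-160/13, -10/13) → (-80/13, 30/13); (-76/13, 57/13) → (-38/13, -171/13)
T6 scale by (3/2, 1/2): (-4/13, -213/13) → (-6/13, -213/26); (-24/13, -69/13) → (-36/13, -69/26); (-80/13, 30/13) → (-120/13, 15/13); (-38/13, -171/13) → (-57/13, -171/26)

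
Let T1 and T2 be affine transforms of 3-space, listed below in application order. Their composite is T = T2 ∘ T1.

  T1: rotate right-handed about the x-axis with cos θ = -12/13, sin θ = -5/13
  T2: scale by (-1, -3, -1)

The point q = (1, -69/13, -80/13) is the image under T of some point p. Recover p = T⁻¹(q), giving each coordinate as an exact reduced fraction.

p = (-1, -4, -5)

T1 = [1 0 0 0; 0 -12/13 5/13 0; 0 -5/13 -12/13 0; 0 0 0 1]
T2·T1 = [-1 0 0 0; 0 36/13 -15/13 0; 0 5/13 12/13 0; 0 0 0 1]
det M = -3; M⁻¹ = [-1 0 0 0; 0 4/13 5/13 0; 0 -5/39 12/13 0; 0 0 0 1]
M⁻¹ · (1, -69/13, -80/13)ᵀ = (-1, -4, -5)ᵀ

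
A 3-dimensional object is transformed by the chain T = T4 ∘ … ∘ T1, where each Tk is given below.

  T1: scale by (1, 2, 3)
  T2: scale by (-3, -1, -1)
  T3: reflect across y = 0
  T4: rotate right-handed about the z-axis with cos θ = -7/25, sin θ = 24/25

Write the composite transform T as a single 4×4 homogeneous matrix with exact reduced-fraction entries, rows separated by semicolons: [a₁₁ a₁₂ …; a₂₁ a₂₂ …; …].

T = [21/25 -48/25 0 0; -72/25 -14/25 0 0; 0 0 -3 0; 0 0 0 1]

T1 = [1 0 0 0; 0 2 0 0; 0 0 3 0; 0 0 0 1]
T2·T1 = [-3 0 0 0; 0 -2 0 0; 0 0 -3 0; 0 0 0 1]
T3·…·T1 = [-3 0 0 0; 0 2 0 0; 0 0 -3 0; 0 0 0 1]
T4·…·T1 = [21/25 -48/25 0 0; -72/25 -14/25 0 0; 0 0 -3 0; 0 0 0 1]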